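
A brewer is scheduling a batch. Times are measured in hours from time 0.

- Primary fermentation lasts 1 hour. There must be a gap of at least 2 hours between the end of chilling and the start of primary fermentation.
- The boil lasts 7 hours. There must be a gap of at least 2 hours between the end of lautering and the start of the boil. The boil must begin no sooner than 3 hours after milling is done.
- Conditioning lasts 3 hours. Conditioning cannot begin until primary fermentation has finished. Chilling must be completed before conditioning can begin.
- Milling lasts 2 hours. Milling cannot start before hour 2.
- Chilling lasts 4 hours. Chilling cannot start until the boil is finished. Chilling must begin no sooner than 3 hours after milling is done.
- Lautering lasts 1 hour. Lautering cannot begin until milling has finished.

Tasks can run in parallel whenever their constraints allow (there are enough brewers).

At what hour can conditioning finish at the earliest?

24

After its own release at hour 2, milling can start at hour 2 and finishes at hour 4.
After milling (finishes hour 4), lautering can start at hour 4 and finishes at hour 5.
For the boil: lautering (finishes hour 5, plus 2-hour gap → hour 7); milling (finishes hour 4, plus 3-hour gap → hour 7). Taking the maximum gives a start of hour 7, and it finishes at 7 + 7 = hour 14.
Chilling has to wait for the boil (finishes hour 14); milling (finishes hour 4, plus 3-hour gap → hour 7). The latest of these is hour 14, so chilling runs hour 14 to 14 + 4 = hour 18.
After chilling (finishes hour 18, plus 2-hour gap → hour 20), primary fermentation can start at hour 20 and finishes at hour 21.
Conditioning cannot start until primary fermentation (finishes hour 21); chilling (finishes hour 18). The controlling bound is hour 21, so conditioning finishes at 21 + 3 = hour 24.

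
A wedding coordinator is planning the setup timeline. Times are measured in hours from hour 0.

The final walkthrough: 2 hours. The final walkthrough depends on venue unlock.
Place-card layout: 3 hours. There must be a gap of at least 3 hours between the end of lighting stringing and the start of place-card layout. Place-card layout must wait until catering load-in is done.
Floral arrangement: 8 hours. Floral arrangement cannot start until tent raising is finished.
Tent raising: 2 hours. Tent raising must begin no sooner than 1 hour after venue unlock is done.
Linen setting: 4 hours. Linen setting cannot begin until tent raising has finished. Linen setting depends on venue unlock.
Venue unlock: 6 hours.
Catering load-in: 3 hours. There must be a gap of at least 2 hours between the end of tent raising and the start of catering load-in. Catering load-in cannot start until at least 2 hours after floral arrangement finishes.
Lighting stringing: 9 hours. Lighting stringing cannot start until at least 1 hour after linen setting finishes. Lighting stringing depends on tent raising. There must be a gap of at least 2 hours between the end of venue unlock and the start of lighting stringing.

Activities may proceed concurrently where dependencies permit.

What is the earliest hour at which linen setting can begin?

9

Nothing blocks venue unlock, so it runs from hour 0 to hour 6.
After venue unlock (finishes hour 6, plus 1-hour gap → hour 7), tent raising can start at hour 7 and finishes at hour 9.
Linen setting waits on tent raising (finishes hour 9); venue unlock (finishes hour 6). The latest of these is hour 9, which is the earliest linen setting can start.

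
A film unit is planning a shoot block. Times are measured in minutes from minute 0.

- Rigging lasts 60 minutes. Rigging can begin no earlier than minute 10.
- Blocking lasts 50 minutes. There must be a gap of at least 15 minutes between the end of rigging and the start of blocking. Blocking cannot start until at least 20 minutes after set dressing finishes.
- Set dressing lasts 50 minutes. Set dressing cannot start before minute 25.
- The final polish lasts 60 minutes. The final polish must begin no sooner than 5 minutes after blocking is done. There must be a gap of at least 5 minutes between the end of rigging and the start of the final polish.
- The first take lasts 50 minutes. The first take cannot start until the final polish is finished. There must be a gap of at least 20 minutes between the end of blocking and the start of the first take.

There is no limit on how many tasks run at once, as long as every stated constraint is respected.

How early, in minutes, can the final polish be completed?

Set dressing cannot begin until its own release at minute 25. It runs from minute 25 to 25 + 50 = minute 75.
After its own release at minute 10, rigging can start at minute 10 and finishes at minute 70.
Blocking needs all of rigging (finishes minute 70, plus 15-minute gap → minute 85); set dressing (finishes minute 75, plus 20-minute gap → minute 95). That puts its earliest start at minute 95; it finishes at 95 + 50 = minute 145.
For the final polish: blocking (finishes minute 145, plus 5-minute gap → minute 150); rigging (finishes minute 70, plus 5-minute gap → minute 75). Taking the maximum gives a start of minute 150, and it finishes at 150 + 60 = minute 210.

210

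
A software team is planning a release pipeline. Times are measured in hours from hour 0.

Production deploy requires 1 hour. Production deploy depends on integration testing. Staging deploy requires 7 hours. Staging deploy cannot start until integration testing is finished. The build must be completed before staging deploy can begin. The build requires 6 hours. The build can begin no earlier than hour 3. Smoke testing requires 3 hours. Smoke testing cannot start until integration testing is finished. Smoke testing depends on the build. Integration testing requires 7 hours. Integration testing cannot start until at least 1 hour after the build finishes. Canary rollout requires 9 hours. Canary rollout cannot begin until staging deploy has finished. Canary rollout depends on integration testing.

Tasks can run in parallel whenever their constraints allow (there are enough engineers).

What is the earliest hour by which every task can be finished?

The build waits on its own release at hour 3, so it starts at hour 3 and finishes at 3 + 6 = hour 9.
After the build (finishes hour 9, plus 1-hour gap → hour 10), integration testing can start at hour 10 and finishes at hour 17.
After integration testing (finishes hour 17), production deploy can start at hour 17 and finishes at hour 18.
Smoke testing has to wait for integration testing (finishes hour 17); the build (finishes hour 9). The latest of these is hour 17, so smoke testing runs hour 17 to 17 + 3 = hour 20.
For staging deploy: integration testing (finishes hour 17); the build (finishes hour 9). Taking the maximum gives a start of hour 17, and it finishes at 17 + 7 = hour 24.
Canary rollout has to wait for staging deploy (finishes hour 24); integration testing (finishes hour 17). The latest of these is hour 24, so canary rollout runs hour 24 to 24 + 9 = hour 33.
All tasks are finished once the last one completes. Finish times: The build at 9, Integration testing at 17, Staging deploy at 24, Smoke testing at 20, Canary rollout at 33, Production deploy at 18. The latest is hour 33.

33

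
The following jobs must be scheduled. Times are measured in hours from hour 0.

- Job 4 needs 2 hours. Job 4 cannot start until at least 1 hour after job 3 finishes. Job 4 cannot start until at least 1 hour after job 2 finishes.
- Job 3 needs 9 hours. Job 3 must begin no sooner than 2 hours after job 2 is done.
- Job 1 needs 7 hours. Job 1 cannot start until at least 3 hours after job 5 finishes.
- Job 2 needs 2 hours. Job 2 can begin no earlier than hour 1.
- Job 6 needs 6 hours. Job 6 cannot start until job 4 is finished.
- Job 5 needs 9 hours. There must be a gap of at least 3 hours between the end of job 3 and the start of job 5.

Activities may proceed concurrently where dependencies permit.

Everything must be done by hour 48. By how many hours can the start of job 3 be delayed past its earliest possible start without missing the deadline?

12

Job 2 waits on its own release at hour 1, so it starts at hour 1 and finishes at 1 + 2 = hour 3.
Job 3 cannot begin until job 2 (finishes hour 3, plus 2-hour gap → hour 5). It runs from hour 5 to 5 + 9 = hour 14.

Working backward from the deadline:
Job 6 must finish by hour 48; it takes 6 hours, so it must start by 48 − 6 = hour 42.
Since job 6 (must start by hour 42) depends on it, job 4 must finish by hour 42. Backing off its 2-hour duration gives a latest start of hour 40.
Job 1 has no dependents, so it just needs to finish by hour 48. Starting by 48 − 7 = hour 41 achieves that.
Since job 1 (must start by hour 41, minus 3-hour gap → hour 38) depends on it, job 5 must finish by hour 38. Backing off its 9-hour duration gives a latest start of hour 29.
Job 3 must finish in time for job 4 (must start by hour 40, minus 1-hour gap → hour 39); job 5 (must start by hour 29, minus 3-hour gap → hour 26). The tightest is hour 26, so job 3 must start by 26 − 9 = hour 17.
So job 3 can start as early as hour 5 and as late as hour 17, giving 17 − 5 = 12 hours of slack.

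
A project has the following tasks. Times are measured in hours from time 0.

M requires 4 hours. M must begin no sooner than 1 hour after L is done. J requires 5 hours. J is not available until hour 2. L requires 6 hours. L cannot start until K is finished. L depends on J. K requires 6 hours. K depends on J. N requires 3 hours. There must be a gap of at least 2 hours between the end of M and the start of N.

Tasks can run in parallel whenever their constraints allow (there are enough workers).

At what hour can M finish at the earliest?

24

J cannot begin until its own release at hour 2. It runs from hour 2 to 2 + 5 = hour 7.
After J (finishes hour 7), K can start at hour 7 and finishes at hour 13.
For L: K (finishes hour 13); J (finishes hour 7). Taking the maximum gives a start of hour 13, and it finishes at 13 + 6 = hour 19.
After L (finishes hour 19, plus 1-hour gap → hour 20), M can start at hour 20 and finishes at hour 24.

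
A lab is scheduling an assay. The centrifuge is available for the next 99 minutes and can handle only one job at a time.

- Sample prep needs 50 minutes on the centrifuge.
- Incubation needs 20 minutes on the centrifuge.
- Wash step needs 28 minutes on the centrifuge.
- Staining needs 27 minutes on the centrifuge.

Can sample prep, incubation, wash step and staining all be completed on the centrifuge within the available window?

No

Running back to back, the jobs need 50 + 20 + 28 + 27 = 125 minutes on the centrifuge.
Since 125 > 99, they cannot all fit.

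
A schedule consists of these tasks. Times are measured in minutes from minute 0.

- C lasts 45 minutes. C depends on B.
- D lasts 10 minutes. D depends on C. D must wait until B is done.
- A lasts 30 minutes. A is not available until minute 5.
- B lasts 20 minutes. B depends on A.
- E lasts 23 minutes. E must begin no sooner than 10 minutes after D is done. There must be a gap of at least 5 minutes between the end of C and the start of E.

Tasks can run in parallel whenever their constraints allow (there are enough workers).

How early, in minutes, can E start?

120

A waits on its own release at minute 5, so it starts at minute 5 and finishes at 5 + 30 = minute 35.
B cannot begin until A (finishes minute 35). It runs from minute 35 to 35 + 20 = minute 55.
C waits on B (finishes minute 55), so it starts at minute 55 and finishes at 55 + 45 = minute 100.
D cannot start until C (finishes minute 100); B (finishes minute 55). The controlling bound is minute 100, so D finishes at 100 + 10 = minute 110.
E waits on D (finishes minute 110, plus 10-minute gap → minute 120); C (finishes minute 100, plus 5-minute gap → minute 105). The latest of these is minute 120, which is the earliest E can start.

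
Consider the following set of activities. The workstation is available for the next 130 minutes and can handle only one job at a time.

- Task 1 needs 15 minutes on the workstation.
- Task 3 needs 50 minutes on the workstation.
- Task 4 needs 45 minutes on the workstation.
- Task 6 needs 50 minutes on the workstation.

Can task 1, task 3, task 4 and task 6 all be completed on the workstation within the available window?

Running back to back, the jobs need 15 + 50 + 45 + 50 = 160 minutes on the workstation.
Since 160 > 130, they cannot all fit.

No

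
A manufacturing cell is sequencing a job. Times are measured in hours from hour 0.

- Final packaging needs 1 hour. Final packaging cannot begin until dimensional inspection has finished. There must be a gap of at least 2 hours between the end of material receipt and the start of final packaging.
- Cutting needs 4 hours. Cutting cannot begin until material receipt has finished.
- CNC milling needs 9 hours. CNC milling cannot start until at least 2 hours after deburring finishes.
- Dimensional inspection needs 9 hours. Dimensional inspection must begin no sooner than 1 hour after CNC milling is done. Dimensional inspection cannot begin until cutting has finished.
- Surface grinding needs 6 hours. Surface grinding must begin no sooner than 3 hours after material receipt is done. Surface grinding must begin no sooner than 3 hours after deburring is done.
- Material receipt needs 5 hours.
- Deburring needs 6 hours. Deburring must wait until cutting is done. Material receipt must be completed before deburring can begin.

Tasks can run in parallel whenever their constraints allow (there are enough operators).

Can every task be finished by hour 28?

Nothing blocks material receipt, so it runs from hour 0 to hour 5.
After material receipt (finishes hour 5), cutting can start at hour 5 and finishes at hour 9.
Deburring needs all of cutting (finishes hour 9); material receipt (finishes hour 5). That puts its earliest start at hour 9; it finishes at 9 + 6 = hour 15.
Surface grinding has to wait for material receipt (finishes hour 5, plus 3-hour gap → hour 8); deburring (finishes hour 15, plus 3-hour gap → hour 18). The latest of these is hour 18, so surface grinding runs hour 18 to 18 + 6 = hour 24.
CNC milling cannot begin until deburring (finishes hour 15, plus 2-hour gap → hour 17). It runs from hour 17 to 17 + 9 = hour 26.
Dimensional inspection needs all of CNC milling (finishes hour 26, plus 1-hour gap → hour 27); cutting (finishes hour 9). That puts its earliest start at hour 27; it finishes at 27 + 9 = hour 36.
For final packaging: dimensional inspection (finishes hour 36); material receipt (finishes hour 5, plus 2-hour gap → hour 7). Taking the maximum gives a start of hour 36, and it finishes at 36 + 1 = hour 37.
The earliest everything can be done is hour 37, which is after the deadline of 28, so it is not possible.

No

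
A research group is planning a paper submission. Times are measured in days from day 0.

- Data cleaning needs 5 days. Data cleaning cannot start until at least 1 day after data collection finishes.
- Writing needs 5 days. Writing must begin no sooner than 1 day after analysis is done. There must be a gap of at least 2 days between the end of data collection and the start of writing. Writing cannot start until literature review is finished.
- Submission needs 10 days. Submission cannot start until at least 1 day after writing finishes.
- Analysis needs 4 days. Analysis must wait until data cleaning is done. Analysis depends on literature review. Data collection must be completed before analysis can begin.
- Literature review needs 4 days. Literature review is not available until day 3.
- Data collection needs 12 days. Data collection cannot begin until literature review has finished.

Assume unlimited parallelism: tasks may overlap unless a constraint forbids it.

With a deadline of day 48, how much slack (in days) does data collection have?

2

After its own release at day 3, literature review can start at day 3 and finishes at day 7.
Data collection cannot begin until literature review (finishes day 7). It runs from day 7 to 7 + 12 = day 19.

Working backward from the deadline:
Nothing follows submission; the deadline of day 48 is its only limit. It must start by 48 − 10 = day 38.
Since submission (must start by day 38, minus 1-day gap → day 37) depends on it, writing must finish by day 37. Backing off its 5-day duration gives a latest start of day 32.
Analysis has to be done before writing (must start by day 32, minus 1-day gap → day 31). That means finishing by day 31, i.e. starting by 31 − 4 = day 27.
Data cleaning feeds into analysis (must start by day 27); so data cleaning must finish by day 27 and therefore start by day 22.
Data collection has several dependents: data cleaning (must start by day 22, minus 1-day gap → day 21); analysis (must start by day 27); writing (must start by day 32, minus 2-day gap → day 30). The earliest of those limits is day 21, so data collection must start by 21 − 12 = day 9.
So data collection can start as early as day 7 and as late as day 9, giving 9 − 7 = 2 days of slack.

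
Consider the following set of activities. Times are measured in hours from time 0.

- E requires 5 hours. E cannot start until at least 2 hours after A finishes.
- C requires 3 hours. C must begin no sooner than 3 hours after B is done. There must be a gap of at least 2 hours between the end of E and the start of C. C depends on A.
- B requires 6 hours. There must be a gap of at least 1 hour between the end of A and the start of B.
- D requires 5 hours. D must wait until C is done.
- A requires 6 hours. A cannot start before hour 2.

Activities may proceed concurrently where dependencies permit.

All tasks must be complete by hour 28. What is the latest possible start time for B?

D must finish by hour 28; it takes 5 hours, so it must start by 28 − 5 = hour 23.
Since D (must start by hour 23) depends on it, C must finish by hour 23. Backing off its 3-hour duration gives a latest start of hour 20.
B must finish before C (must start by hour 20, minus 3-hour gap → hour 17). With a 6-hour duration, B must start by 17 − 6 = hour 11.

11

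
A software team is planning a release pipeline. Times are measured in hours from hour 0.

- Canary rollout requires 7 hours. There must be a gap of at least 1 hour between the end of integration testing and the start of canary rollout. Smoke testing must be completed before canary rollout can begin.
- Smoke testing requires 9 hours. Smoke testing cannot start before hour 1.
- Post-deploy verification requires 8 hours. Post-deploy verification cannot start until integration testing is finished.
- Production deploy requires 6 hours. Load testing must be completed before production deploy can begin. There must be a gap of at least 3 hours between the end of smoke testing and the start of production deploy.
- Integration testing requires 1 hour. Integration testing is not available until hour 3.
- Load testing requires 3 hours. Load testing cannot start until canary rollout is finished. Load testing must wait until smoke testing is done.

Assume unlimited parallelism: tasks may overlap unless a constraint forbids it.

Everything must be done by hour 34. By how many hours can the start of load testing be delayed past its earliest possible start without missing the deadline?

Smoke testing waits on its own release at hour 1, so it starts at hour 1 and finishes at 1 + 9 = hour 10.
After its own release at hour 3, integration testing can start at hour 3 and finishes at hour 4.
Canary rollout needs all of integration testing (finishes hour 4, plus 1-hour gap → hour 5); smoke testing (finishes hour 10). That puts its earliest start at hour 10; it finishes at 10 + 7 = hour 17.
For load testing: canary rollout (finishes hour 17); smoke testing (finishes hour 10). Taking the maximum gives a start of hour 17, and it finishes at 17 + 3 = hour 20.

Working backward from the deadline:
Nothing follows production deploy; the deadline of hour 34 is its only limit. It must start by 34 − 6 = hour 28.
Load testing must finish before production deploy (must start by hour 28). With a 3-hour duration, load testing must start by 28 − 3 = hour 25.
So load testing can start as early as hour 17 and as late as hour 25, giving 25 − 17 = 8 hours of slack.

8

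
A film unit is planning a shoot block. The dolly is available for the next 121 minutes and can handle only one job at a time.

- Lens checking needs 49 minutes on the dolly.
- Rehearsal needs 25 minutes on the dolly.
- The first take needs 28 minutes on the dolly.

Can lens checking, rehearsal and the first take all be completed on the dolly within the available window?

Yes

Running back to back, the jobs need 49 + 25 + 28 = 102 minutes on the dolly.
Since 102 ≤ 121, they fit within the window.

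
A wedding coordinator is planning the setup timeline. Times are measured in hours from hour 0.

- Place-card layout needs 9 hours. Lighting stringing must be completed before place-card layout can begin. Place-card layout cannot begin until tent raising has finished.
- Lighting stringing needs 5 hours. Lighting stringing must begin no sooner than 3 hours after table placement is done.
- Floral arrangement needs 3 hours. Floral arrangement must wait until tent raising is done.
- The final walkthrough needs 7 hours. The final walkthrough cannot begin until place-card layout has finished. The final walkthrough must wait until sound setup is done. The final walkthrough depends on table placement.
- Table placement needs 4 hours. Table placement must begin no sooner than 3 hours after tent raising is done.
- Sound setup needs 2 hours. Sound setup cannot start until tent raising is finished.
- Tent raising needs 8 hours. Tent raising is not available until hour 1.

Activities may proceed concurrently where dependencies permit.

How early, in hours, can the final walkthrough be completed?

After its own release at hour 1, tent raising can start at hour 1 and finishes at hour 9.
After tent raising (finishes hour 9), sound setup can start at hour 9 and finishes at hour 11.
Table placement waits on tent raising (finishes hour 9, plus 3-hour gap → hour 12), so it starts at hour 12 and finishes at 12 + 4 = hour 16.
After table placement (finishes hour 16, plus 3-hour gap → hour 19), lighting stringing can start at hour 19 and finishes at hour 24.
Place-card layout needs all of lighting stringing (finishes hour 24); tent raising (finishes hour 9). That puts its earliest start at hour 24; it finishes at 24 + 9 = hour 33.
The final walkthrough needs all of place-card layout (finishes hour 33); sound setup (finishes hour 11); table placement (finishes hour 16). That puts its earliest start at hour 33; it finishes at 33 + 7 = hour 40.

40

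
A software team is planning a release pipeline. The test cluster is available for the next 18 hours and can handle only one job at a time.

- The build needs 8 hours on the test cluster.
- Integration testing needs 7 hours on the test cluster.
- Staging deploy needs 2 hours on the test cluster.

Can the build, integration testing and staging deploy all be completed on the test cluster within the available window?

Running back to back, the jobs need 8 + 7 + 2 = 17 hours on the test cluster.
Since 17 ≤ 18, they fit within the window.

Yes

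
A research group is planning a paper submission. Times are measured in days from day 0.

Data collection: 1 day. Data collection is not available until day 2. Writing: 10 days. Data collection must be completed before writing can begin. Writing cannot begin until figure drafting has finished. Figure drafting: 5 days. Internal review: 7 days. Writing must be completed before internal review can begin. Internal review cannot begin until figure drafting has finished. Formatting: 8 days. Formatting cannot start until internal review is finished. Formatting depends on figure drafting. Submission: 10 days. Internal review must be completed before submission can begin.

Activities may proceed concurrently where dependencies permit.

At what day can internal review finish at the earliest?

22

Nothing blocks figure drafting, so it runs from day 0 to day 5.
Data collection waits on its own release at day 2, so it starts at day 2 and finishes at 2 + 1 = day 3.
Writing has to wait for data collection (finishes day 3); figure drafting (finishes day 5). The latest of these is day 5, so writing runs day 5 to 5 + 10 = day 15.
For internal review: writing (finishes day 15); figure drafting (finishes day 5). Taking the maximum gives a start of day 15, and it finishes at 15 + 7 = day 22.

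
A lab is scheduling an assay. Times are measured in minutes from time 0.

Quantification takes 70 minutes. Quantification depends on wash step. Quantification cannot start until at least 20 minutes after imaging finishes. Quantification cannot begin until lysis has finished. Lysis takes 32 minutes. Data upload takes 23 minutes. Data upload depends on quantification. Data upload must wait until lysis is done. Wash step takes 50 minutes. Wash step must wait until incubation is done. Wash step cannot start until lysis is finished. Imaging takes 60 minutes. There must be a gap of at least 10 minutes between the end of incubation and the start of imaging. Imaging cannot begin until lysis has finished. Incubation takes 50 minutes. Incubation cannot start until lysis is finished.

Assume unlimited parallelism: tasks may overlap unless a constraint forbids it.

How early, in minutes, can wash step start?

82

Lysis has no prerequisites, so it starts at minute 0 and finishes at minute 32.
Incubation cannot begin until lysis (finishes minute 32). It runs from minute 32 to 32 + 50 = minute 82.
Wash step waits on incubation (finishes minute 82); lysis (finishes minute 32). The latest of these is minute 82, which is the earliest wash step can start.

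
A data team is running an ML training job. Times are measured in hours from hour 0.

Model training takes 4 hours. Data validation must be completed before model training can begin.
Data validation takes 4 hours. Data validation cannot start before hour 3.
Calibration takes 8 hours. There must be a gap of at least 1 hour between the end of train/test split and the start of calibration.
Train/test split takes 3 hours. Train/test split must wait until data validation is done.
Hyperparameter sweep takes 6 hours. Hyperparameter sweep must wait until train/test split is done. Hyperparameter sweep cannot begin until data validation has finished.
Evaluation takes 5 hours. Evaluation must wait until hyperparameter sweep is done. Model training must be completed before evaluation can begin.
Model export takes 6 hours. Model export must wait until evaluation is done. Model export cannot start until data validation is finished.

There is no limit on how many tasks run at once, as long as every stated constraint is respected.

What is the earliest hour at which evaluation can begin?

16

After its own release at hour 3, data validation can start at hour 3 and finishes at hour 7.
Model training waits on data validation (finishes hour 7), so it starts at hour 7 and finishes at 7 + 4 = hour 11.
Train/test split cannot begin until data validation (finishes hour 7). It runs from hour 7 to 7 + 3 = hour 10.
Hyperparameter sweep has to wait for train/test split (finishes hour 10); data validation (finishes hour 7). The latest of these is hour 10, so hyperparameter sweep runs hour 10 to 10 + 6 = hour 16.
Evaluation waits on hyperparameter sweep (finishes hour 16); model training (finishes hour 11). The latest of these is hour 16, which is the earliest evaluation can start.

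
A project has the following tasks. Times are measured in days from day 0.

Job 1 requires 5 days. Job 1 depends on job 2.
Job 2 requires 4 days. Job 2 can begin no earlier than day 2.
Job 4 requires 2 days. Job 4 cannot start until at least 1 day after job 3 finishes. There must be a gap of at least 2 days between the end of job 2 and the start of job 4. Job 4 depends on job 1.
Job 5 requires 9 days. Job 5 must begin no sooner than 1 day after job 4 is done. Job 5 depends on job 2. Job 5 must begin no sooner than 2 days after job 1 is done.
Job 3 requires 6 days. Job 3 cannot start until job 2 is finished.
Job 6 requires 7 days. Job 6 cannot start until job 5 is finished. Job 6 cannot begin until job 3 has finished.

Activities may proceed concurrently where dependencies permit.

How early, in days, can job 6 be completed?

32

Job 2 cannot begin until its own release at day 2. It runs from day 2 to 2 + 4 = day 6.
After job 2 (finishes day 6), job 3 can start at day 6 and finishes at day 12.
After job 2 (finishes day 6), job 1 can start at day 6 and finishes at day 11.
Job 4 has to wait for job 3 (finishes day 12, plus 1-day gap → day 13); job 2 (finishes day 6, plus 2-day gap → day 8); job 1 (finishes day 11). The latest of these is day 13, so job 4 runs day 13 to 13 + 2 = day 15.
For job 5: job 4 (finishes day 15, plus 1-day gap → day 16); job 2 (finishes day 6); job 1 (finishes day 11, plus 2-day gap → day 13). Taking the maximum gives a start of day 16, and it finishes at 16 + 9 = day 25.
Job 6 cannot start until job 5 (finishes day 25); job 3 (finishes day 12). The controlling bound is day 25, so job 6 finishes at 25 + 7 = day 32.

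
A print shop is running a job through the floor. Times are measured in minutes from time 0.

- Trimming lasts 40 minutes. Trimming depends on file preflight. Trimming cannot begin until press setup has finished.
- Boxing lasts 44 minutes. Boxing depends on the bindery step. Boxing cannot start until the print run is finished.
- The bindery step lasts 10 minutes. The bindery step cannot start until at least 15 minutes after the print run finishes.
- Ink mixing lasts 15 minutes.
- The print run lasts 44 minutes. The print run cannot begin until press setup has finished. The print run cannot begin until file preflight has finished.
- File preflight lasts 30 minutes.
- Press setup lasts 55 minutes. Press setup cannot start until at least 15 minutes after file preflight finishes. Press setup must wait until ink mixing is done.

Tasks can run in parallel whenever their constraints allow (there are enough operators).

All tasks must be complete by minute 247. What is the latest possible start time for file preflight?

34

To finish by minute 247, boxing (duration 44) must start no later than minute 203.
The bindery step has to be done before boxing (must start by minute 203). That means finishing by minute 203, i.e. starting by 203 − 10 = minute 193.
The print run has several dependents: the bindery step (must start by minute 193, minus 15-minute gap → minute 178); boxing (must start by minute 203). The earliest of those limits is minute 178, so the print run must start by 178 − 44 = minute 134.
Trimming must finish by minute 247; it takes 40 minutes, so it must start by 247 − 40 = minute 207.
For press setup: the print run (must start by minute 134); trimming (must start by minute 207). The most restrictive is minute 134; with a 55-minute duration, press setup must start by minute 79.
File preflight feeds press setup (must start by minute 79, minus 15-minute gap → minute 64); the print run (must start by minute 134); trimming (must start by minute 207). Taking the minimum, file preflight must finish by minute 64 and start by 64 − 30 = minute 34.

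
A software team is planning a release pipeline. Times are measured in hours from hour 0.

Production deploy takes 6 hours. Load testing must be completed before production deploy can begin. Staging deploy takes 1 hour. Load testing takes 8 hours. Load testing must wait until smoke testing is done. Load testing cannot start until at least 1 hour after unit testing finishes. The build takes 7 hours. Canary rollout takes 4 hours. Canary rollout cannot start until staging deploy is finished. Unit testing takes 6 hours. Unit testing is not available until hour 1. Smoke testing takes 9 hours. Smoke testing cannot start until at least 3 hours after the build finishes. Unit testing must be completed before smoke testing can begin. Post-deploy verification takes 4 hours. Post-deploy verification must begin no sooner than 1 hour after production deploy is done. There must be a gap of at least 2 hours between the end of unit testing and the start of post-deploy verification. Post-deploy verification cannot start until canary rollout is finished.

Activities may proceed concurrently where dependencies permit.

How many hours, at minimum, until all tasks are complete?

38

Staging deploy has no prerequisites, so it starts at hour 0 and finishes at hour 1.
After staging deploy (finishes hour 1), canary rollout can start at hour 1 and finishes at hour 5.
Unit testing cannot begin until its own release at hour 1. It runs from hour 1 to 1 + 6 = hour 7.
The build can start immediately at hour 0; it finishes at hour 7.
For smoke testing: the build (finishes hour 7, plus 3-hour gap → hour 10); unit testing (finishes hour 7). Taking the maximum gives a start of hour 10, and it finishes at 10 + 9 = hour 19.
Load testing has to wait for smoke testing (finishes hour 19); unit testing (finishes hour 7, plus 1-hour gap → hour 8). The latest of these is hour 19, so load testing runs hour 19 to 19 + 8 = hour 27.
Production deploy cannot begin until load testing (finishes hour 27). It runs from hour 27 to 27 + 6 = hour 33.
Post-deploy verification cannot start until production deploy (finishes hour 33, plus 1-hour gap → hour 34); unit testing (finishes hour 7, plus 2-hour gap → hour 9); canary rollout (finishes hour 5). The controlling bound is hour 34, so post-deploy verification finishes at 34 + 4 = hour 38.
All tasks are finished once the last one completes. Finish times: The build at 7, Unit testing at 7, Staging deploy at 1, Smoke testing at 19, Canary rollout at 5, Load testing at 27, Production deploy at 33, Post-deploy verification at 38. The latest is hour 38.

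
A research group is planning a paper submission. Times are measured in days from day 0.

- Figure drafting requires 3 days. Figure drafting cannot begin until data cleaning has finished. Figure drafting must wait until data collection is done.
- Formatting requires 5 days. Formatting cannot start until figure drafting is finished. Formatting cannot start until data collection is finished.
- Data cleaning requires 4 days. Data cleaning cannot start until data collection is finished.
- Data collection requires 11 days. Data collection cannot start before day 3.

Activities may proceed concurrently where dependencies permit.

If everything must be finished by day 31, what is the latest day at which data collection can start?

8

Formatting must finish by day 31; it takes 5 days, so it must start by 31 − 5 = day 26.
Since formatting (must start by day 26) depends on it, figure drafting must finish by day 26. Backing off its 3-day duration gives a latest start of day 23.
Data cleaning feeds into figure drafting (must start by day 23); so data cleaning must finish by day 23 and therefore start by day 19.
For data collection: data cleaning (must start by day 19); figure drafting (must start by day 23); formatting (must start by day 26). The most restrictive is day 19; with an 11-day duration, data collection must start by day 8.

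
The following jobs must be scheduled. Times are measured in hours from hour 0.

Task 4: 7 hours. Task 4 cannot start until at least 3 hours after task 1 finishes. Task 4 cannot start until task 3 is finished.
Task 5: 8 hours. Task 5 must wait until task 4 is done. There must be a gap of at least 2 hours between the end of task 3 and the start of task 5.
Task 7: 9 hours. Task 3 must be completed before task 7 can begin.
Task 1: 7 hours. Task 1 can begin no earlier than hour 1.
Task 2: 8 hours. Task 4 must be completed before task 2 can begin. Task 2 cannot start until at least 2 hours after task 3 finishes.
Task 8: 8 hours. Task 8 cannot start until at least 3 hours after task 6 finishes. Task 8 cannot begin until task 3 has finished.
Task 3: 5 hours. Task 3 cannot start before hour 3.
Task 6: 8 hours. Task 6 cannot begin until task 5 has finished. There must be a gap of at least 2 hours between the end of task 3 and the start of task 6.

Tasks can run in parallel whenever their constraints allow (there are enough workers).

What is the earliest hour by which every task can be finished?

Task 3 waits on its own release at hour 3, so it starts at hour 3 and finishes at 3 + 5 = hour 8.
After task 3 (finishes hour 8), task 7 can start at hour 8 and finishes at hour 17.
Task 1 waits on its own release at hour 1, so it starts at hour 1 and finishes at 1 + 7 = hour 8.
Task 4 has to wait for task 1 (finishes hour 8, plus 3-hour gap → hour 11); task 3 (finishes hour 8). The latest of these is hour 11, so task 4 runs hour 11 to 11 + 7 = hour 18.
Task 5 has to wait for task 4 (finishes hour 18); task 3 (finishes hour 8, plus 2-hour gap → hour 10). The latest of these is hour 18, so task 5 runs hour 18 to 18 + 8 = hour 26.
For task 6: task 5 (finishes hour 26); task 3 (finishes hour 8, plus 2-hour gap → hour 10). Taking the maximum gives a start of hour 26, and it finishes at 26 + 8 = hour 34.
Task 8 needs all of task 6 (finishes hour 34, plus 3-hour gap → hour 37); task 3 (finishes hour 8). That puts its earliest start at hour 37; it finishes at 37 + 8 = hour 45.
Task 2 has to wait for task 4 (finishes hour 18); task 3 (finishes hour 8, plus 2-hour gap → hour 10). The latest of these is hour 18, so task 2 runs hour 18 to 18 + 8 = hour 26.
All tasks are finished once the last one completes. Finish times: Task 1 at 8, Task 2 at 26, Task 3 at 8, Task 4 at 18, Task 5 at 26, Task 6 at 34, Task 7 at 17, Task 8 at 45. The latest is hour 45.

45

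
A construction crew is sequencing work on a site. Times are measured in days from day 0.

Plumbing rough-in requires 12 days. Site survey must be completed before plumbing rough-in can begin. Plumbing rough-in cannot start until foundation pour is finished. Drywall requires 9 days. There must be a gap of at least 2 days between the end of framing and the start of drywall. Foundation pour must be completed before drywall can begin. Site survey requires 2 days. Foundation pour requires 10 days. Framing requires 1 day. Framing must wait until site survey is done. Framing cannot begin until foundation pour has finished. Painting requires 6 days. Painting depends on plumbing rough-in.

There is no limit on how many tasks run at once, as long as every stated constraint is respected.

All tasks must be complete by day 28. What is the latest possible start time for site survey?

Nothing follows drywall; the deadline of day 28 is its only limit. It must start by 28 − 9 = day 19.
Framing must finish before drywall (must start by day 19, minus 2-day gap → day 17). With a 1-day duration, framing must start by 17 − 1 = day 16.
Nothing follows painting; the deadline of day 28 is its only limit. It must start by 28 − 6 = day 22.
Since painting (must start by day 22) depends on it, plumbing rough-in must finish by day 22. Backing off its 12-day duration gives a latest start of day 10.
Site survey must finish in time for framing (must start by day 16); plumbing rough-in (must start by day 10). The tightest is day 10, so site survey must start by 10 − 2 = day 8.

8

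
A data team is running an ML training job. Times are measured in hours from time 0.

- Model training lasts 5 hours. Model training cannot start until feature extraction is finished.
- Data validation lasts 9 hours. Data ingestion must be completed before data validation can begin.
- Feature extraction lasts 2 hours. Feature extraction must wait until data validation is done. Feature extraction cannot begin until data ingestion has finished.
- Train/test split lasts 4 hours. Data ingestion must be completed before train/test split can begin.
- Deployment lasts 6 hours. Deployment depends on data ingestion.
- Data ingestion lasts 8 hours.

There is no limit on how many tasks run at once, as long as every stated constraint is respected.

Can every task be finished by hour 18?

No

Data ingestion has no prerequisites, so it starts at hour 0 and finishes at hour 8.
Deployment waits on data ingestion (finishes hour 8), so it starts at hour 8 and finishes at 8 + 6 = hour 14.
After data ingestion (finishes hour 8), train/test split can start at hour 8 and finishes at hour 12.
Data validation cannot begin until data ingestion (finishes hour 8). It runs from hour 8 to 8 + 9 = hour 17.
Feature extraction cannot start until data validation (finishes hour 17); data ingestion (finishes hour 8). The controlling bound is hour 17, so feature extraction finishes at 17 + 2 = hour 19.
Model training waits on feature extraction (finishes hour 19), so it starts at hour 19 and finishes at 19 + 5 = hour 24.
The earliest everything can be done is hour 24, which is after the deadline of 18, so it is not possible.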